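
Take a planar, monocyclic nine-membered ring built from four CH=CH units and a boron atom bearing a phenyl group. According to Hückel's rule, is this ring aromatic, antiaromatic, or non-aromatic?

Antiaromatic

The p orbitals form a continuous loop: the double-bond atoms are sp², each contributing one p electron; the boron has an empty p orbital. The ring is fully conjugated.
π-electron count: 4 × 2 = 8 from the double-bond units + 0 from the B(phenyl) atom = 8.
With 8 = 4·2 π electrons, Hückel's rule classifies the planar ring as antiaromatic.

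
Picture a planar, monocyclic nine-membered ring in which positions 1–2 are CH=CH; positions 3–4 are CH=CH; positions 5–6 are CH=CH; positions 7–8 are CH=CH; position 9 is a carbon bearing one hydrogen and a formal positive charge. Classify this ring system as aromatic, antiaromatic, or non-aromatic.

Check conjugation: each doubly-bonded ring atom is sp² with one p-orbital electron; the carbocation has an empty p orbital — every position has a p orbital, so the cyclic π system is continuous.
Adding the contributions, 4 × 2 = 8 from the double-bond units + 0 from the CH(+) atom = 8.
8 is a 4n count (n = 2), so the planar conjugated ring is antiaromatic.

Antiaromatic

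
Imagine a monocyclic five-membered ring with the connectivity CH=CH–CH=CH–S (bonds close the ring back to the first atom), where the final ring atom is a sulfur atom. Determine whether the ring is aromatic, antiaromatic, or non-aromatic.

The p orbitals form a continuous loop: the double-bond atoms are sp², each contributing one p electron; the sulfur donates one lone pair from its p orbital. The ring is fully conjugated.
Adding the contributions, 2 × 2 = 4 from the double-bond units + 2 from the S atom = 6.
That gives a 4n+2 count (6, n = 1).

Aromatic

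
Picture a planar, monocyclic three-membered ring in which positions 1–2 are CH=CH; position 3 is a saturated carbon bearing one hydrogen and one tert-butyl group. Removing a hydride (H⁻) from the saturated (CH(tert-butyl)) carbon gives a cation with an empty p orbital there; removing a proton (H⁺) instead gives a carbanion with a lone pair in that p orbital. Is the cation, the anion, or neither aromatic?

The cation

In both ions every ring atom is sp² and contributes a p orbital, so both rings are fully conjugated.
Cation: 1 × 2 + 0 = 2 π electrons → 4(0)+2, aromatic.
Anion: 1 × 2 + 2 = 4 π electrons → 4(1), antiaromatic.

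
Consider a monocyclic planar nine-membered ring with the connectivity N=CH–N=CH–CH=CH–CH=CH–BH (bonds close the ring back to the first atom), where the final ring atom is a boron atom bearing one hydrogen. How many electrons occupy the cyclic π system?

8

Check conjugation: each doubly-bonded ring atom is sp² with one p-orbital electron; the doubly-bonded nitrogens are pyridine-type — their lone pairs lie in the ring plane, leaving one electron in the p orbital; the boron has an empty p orbital — every position has a p orbital, so the cyclic π system is continuous.
Tallying contributions gives 4 × 2 = 8 from the double-bond units + 0 from the BH atom = 8.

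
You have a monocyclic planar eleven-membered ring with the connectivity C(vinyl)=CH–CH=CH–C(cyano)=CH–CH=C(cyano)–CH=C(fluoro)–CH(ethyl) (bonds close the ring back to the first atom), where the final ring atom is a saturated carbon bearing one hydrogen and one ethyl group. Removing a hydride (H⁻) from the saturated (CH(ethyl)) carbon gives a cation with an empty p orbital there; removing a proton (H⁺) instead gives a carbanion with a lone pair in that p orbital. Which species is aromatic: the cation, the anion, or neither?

Once that carbon is sp², every ring atom has a p orbital and both ions are fully conjugated.
Cation: 5 × 2 + 0 = 10 π electrons → 4(2)+2, aromatic.
Anion: 5 × 2 + 2 = 12 π electrons → 4(3), antiaromatic.

The cation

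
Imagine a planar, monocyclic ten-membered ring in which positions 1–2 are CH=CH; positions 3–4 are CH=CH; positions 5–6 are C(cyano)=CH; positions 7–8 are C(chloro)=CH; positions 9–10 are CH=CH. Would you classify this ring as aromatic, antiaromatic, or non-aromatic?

Aromatic

All ring atoms are sp² and supply a p orbital to the ring (every atom in a ring double bond is sp² and brings one electron to the p orbital); the conjugation is uninterrupted.
Counting π electrons: 5 × 2 = 10 from the 5 double-bond units.
With 10 π electrons (n = 2), the Hückel 4n+2 condition holds.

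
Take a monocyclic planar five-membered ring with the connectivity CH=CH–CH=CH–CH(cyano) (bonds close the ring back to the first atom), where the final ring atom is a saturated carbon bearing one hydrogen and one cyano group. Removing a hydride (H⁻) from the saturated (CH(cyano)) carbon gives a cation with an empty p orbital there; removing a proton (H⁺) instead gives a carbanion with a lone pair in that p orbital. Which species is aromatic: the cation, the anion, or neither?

In both ions every ring atom is sp² and contributes a p orbital, so both rings are fully conjugated.
Cation: 2 × 2 + 0 = 4 π electrons → 4(1), antiaromatic.
Anion: 2 × 2 + 2 = 6 π electrons → 4(1)+2, aromatic.

The anion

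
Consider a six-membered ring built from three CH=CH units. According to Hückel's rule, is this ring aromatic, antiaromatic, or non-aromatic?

Aromatic

Every ring atom contributes a p orbital perpendicular to the ring (each doubly-bonded ring atom is sp² with one p-orbital electron), so the π system is cyclic and fully conjugated.
Tallying contributions gives 3 × 2 = 6 from the 3 double-bond units.
Since 6 = 4·1 + 2, the ring meets the 4n+2 criterion.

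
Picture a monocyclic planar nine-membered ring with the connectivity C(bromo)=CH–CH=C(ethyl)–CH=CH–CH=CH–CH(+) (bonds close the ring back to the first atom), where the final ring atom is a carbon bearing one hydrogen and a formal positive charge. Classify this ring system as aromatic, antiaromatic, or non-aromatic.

The p orbitals form a continuous loop: every atom in a ring double bond is sp² and brings one electron to the p orbital; the carbocation has an empty p orbital. The ring is fully conjugated.
Adding the contributions, 4 × 2 = 8 from the double-bond units + 0 from the CH(+) atom = 8.
8 = 4(2); a planar, fully conjugated 4n system is antiaromatic.

Antiaromatic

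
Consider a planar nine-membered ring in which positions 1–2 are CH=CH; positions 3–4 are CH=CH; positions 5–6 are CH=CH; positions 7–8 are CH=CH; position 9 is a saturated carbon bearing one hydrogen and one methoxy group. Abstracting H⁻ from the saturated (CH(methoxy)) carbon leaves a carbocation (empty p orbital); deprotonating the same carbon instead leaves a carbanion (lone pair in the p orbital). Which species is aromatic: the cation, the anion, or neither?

Both ions have a continuous loop of p orbitals — each ring atom is sp².
Cation: 4 × 2 + 0 = 8 π electrons → 4(2), antiaromatic.
Anion: 4 × 2 + 2 = 10 π electrons → 4(2)+2, aromatic.

The anion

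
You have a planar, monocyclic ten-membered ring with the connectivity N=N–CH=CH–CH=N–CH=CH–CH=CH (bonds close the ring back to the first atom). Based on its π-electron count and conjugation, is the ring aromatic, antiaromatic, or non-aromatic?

The p orbitals form a continuous loop: the double-bond atoms are sp², each contributing one p electron; the doubly-bonded nitrogens are pyridine-type — their lone pairs lie in the ring plane, leaving one electron in the p orbital. The ring is fully conjugated.
Tallying contributions gives 5 × 2 = 10 from the 5 double-bond units.
That gives a 4n+2 count (10, n = 2).

Aromatic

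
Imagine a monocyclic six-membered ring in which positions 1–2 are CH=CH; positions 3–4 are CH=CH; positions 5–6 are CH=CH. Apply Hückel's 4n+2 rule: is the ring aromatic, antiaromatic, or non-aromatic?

Aromatic

Check conjugation: each doubly-bonded ring atom is sp² with one p-orbital electron — every position has a p orbital, so the cyclic π system is continuous.
Adding the contributions, 3 × 2 = 6 from the 3 double-bond units.
With 6 π electrons (n = 1), the Hückel 4n+2 condition holds.
(The species described is benzene.)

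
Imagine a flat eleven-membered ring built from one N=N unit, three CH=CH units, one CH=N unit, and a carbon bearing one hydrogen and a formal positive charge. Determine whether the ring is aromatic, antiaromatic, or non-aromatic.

All ring atoms are sp² and supply a p orbital to the ring (every atom in a ring double bond is sp² and brings one electron to the p orbital; the doubly-bonded nitrogens are pyridine-type — their lone pairs lie in the ring plane, leaving one electron in the p orbital; the carbocation has an empty p orbital); the conjugation is uninterrupted.
Tallying contributions gives 5 × 2 = 10 from the double-bond units + 0 from the CH(+) atom = 10.
With 10 π electrons (n = 2), the Hückel 4n+2 condition holds.

Aromatic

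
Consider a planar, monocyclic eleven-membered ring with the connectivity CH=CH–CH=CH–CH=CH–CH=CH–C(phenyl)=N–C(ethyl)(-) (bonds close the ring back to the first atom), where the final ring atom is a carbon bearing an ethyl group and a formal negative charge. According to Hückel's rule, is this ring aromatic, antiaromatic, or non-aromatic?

Antiaromatic

The p orbitals form a continuous loop: each doubly-bonded ring atom is sp² with one p-orbital electron; each =N– nitrogen is pyridine-type (lone pair in the sp² plane, one electron in the p orbital); the carbanion's lone pair occupies the p orbital. The ring is fully conjugated.
π-electron count: 5 × 2 = 10 from the double-bond units + 2 from the C(ethyl)(-) atom = 12.
A 4n π count (12, n = 3) in a planar conjugated ring means antiaromatic.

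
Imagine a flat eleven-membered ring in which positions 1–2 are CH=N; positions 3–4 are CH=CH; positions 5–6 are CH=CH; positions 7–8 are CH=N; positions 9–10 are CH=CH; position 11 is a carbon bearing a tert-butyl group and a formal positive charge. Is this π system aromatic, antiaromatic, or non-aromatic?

Aromatic

Every ring atom contributes a p orbital perpendicular to the ring (the double-bond atoms are sp², each contributing one p electron; each =N– nitrogen is pyridine-type (lone pair in the sp² plane, one electron in the p orbital); the carbocation has an empty p orbital), so the π system is cyclic and fully conjugated.
Adding the contributions, 5 × 2 = 10 from the double-bond units + 0 from the C(tert-butyl)(+) atom = 10.
With 10 π electrons (n = 2), the Hückel 4n+2 condition holds.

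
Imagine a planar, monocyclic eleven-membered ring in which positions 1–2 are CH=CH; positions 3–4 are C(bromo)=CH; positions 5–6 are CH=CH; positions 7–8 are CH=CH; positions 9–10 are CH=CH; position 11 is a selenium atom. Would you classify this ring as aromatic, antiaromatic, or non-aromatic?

Check conjugation: every atom in a ring double bond is sp² and brings one electron to the p orbital; the selenium donates one lone pair from its p orbital — every position has a p orbital, so the cyclic π system is continuous.
Adding the contributions, 5 × 2 = 10 from the double-bond units + 2 from the Se atom = 12.
12 = 4(3); a planar, fully conjugated 4n system is antiaromatic.

Antiaromatic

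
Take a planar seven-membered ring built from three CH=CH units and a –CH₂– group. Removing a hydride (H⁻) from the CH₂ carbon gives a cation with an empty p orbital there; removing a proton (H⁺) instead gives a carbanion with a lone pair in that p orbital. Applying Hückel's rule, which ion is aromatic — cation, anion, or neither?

The cation

Both ions have a continuous loop of p orbitals — each ring atom is sp².
Cation: 3 × 2 + 0 = 6 π electrons → 4(1)+2, aromatic.
Anion: 3 × 2 + 2 = 8 π electrons → 4(2), antiaromatic.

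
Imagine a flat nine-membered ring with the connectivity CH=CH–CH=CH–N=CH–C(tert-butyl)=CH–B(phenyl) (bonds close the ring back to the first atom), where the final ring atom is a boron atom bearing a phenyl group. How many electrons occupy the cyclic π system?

Every ring atom contributes a p orbital perpendicular to the ring (the double-bond atoms are sp², each contributing one p electron; the doubly-bonded nitrogens are pyridine-type — their lone pairs lie in the ring plane, leaving one electron in the p orbital; the boron has an empty p orbital), so the π system is cyclic and fully conjugated.
π-electron count: 4 × 2 = 8 from the double-bond units + 0 from the B(phenyl) atom = 8.

8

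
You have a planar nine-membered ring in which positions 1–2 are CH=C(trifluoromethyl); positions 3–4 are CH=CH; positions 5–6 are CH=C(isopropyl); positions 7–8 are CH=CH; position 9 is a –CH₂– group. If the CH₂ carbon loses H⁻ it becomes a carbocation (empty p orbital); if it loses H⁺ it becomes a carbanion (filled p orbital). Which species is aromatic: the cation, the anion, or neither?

The anion

Both ions have a continuous loop of p orbitals — each ring atom is sp².
Cation: 4 × 2 + 0 = 8 π electrons → 4(2), antiaromatic.
Anion: 4 × 2 + 2 = 10 π electrons → 4(2)+2, aromatic.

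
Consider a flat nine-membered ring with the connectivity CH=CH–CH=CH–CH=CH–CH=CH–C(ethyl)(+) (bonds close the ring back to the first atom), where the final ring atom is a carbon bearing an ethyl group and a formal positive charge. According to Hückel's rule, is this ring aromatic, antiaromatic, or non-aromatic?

Antiaromatic

All ring atoms are sp² and supply a p orbital to the ring (the double-bond atoms are sp², each contributing one p electron; the carbocation has an empty p orbital); the conjugation is uninterrupted.
Tallying contributions gives 4 × 2 = 8 from the double-bond units + 0 from the C(ethyl)(+) atom = 8.
A 4n π count (8, n = 2) in a planar conjugated ring means antiaromatic.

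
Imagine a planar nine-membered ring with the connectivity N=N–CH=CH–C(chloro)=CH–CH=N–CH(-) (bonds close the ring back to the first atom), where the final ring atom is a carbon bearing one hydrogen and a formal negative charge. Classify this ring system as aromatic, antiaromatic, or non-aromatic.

Aromatic

The p orbitals form a continuous loop: every atom in a ring double bond is sp² and brings one electron to the p orbital; the doubly-bonded nitrogens are pyridine-type — their lone pairs lie in the ring plane, leaving one electron in the p orbital; the carbanion's lone pair occupies the p orbital. The ring is fully conjugated.
π-electron count: 4 × 2 = 8 from the double-bond units + 2 from the CH(-) atom = 10.
That gives a 4n+2 count (10, n = 2).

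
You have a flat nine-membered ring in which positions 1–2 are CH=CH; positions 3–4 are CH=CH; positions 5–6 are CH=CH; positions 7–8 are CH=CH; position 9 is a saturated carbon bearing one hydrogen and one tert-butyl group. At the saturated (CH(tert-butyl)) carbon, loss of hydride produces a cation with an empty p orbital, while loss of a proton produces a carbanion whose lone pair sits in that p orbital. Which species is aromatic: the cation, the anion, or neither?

The anion

Both ions have a continuous loop of p orbitals — each ring atom is sp².
Cation: 4 × 2 + 0 = 8 π electrons → 4(2), antiaromatic.
Anion: 4 × 2 + 2 = 10 π electrons → 4(2)+2, aromatic.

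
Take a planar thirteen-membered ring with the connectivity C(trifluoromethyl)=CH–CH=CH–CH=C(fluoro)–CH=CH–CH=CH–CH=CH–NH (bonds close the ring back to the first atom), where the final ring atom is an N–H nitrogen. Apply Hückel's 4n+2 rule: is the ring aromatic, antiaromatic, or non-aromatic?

Aromatic

Check conjugation: each doubly-bonded ring atom is sp² with one p-orbital electron; the pyrrole-type nitrogen donates its lone pair from the p orbital — every position has a p orbital, so the cyclic π system is continuous.
Counting π electrons: 6 × 2 = 12 from the double-bond units + 2 from the NH atom = 14.
With 14 π electrons (n = 3), the Hückel 4n+2 condition holds.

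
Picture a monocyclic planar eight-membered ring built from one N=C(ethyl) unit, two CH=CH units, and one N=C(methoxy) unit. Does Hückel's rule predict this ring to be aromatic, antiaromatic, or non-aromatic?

Antiaromatic

All ring atoms are sp² and supply a p orbital to the ring (the double-bond atoms are sp², each contributing one p electron; each =N– nitrogen is pyridine-type (lone pair in the sp² plane, one electron in the p orbital)); the conjugation is uninterrupted.
Adding the contributions, 4 × 2 = 8 from the 4 double-bond units.
8 = 4(2); a planar, fully conjugated 4n system is antiaromatic.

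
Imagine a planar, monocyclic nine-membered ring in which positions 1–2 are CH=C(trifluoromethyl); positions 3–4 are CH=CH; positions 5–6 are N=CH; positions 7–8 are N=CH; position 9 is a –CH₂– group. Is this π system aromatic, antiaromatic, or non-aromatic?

Non-aromatic

The CH2 position has four σ bonds — the tetrahedral CH₂ carbon is sp³ and has no p orbital in the ring π system — so the cyclic conjugation is interrupted.
A ring that is not fully conjugated cannot be aromatic or antiaromatic regardless of its π-electron count.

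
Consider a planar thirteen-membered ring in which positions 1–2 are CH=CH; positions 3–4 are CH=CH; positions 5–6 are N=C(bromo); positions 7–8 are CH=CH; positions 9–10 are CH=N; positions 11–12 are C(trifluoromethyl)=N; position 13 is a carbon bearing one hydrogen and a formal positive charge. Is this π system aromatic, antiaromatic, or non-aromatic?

The p orbitals form a continuous loop: every atom in a ring double bond is sp² and brings one electron to the p orbital; each sp² =N– keeps its lone pair in-plane and puts one electron into the π system; the carbocation has an empty p orbital. The ring is fully conjugated.
π-electron count: 6 × 2 = 12 from the double-bond units + 0 from the CH(+) atom = 12.
12 = 4(3); a planar, fully conjugated 4n system is antiaromatic.

Antiaromatic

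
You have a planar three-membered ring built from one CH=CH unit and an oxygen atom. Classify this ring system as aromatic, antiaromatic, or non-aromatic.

Every ring atom contributes a p orbital perpendicular to the ring (each doubly-bonded ring atom is sp² with one p-orbital electron; the oxygen donates one lone pair from its p orbital), so the π system is cyclic and fully conjugated.
Counting π electrons: 1 × 2 = 2 from the double-bond unit + 2 from the O atom = 4.
With 4 = 4·1 π electrons, Hückel's rule classifies the planar ring as antiaromatic.
(This ring is oxirene.)

Antiaromatic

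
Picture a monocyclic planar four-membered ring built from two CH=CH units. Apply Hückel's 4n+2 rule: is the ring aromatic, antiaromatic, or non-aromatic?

Every ring atom contributes a p orbital perpendicular to the ring (the double-bond atoms are sp², each contributing one p electron), so the π system is cyclic and fully conjugated.
π-electron count: 2 × 2 = 4 from the 2 double-bond units.
A 4n π count (4, n = 1) in a planar conjugated ring means antiaromatic.
(The species described is cyclobutadiene.)

Antiaromatic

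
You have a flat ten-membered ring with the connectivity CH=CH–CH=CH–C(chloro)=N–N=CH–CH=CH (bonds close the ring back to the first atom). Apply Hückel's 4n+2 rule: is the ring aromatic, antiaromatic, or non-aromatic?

Aromatic

The p orbitals form a continuous loop: the double-bond atoms are sp², each contributing one p electron; the doubly-bonded nitrogens are pyridine-type — their lone pairs lie in the ring plane, leaving one electron in the p orbital. The ring is fully conjugated.
Counting π electrons: 5 × 2 = 10 from the 5 double-bond units.
That gives a 4n+2 count (10, n = 2).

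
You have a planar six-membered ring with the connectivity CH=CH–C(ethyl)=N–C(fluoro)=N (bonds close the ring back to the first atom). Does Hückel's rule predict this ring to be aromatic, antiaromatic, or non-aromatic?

Check conjugation: every atom in a ring double bond is sp² and brings one electron to the p orbital; the doubly-bonded nitrogens are pyridine-type — their lone pairs lie in the ring plane, leaving one electron in the p orbital — every position has a p orbital, so the cyclic π system is continuous.
Tallying contributions gives 3 × 2 = 6 from the 3 double-bond units.
Since 6 = 4·1 + 2, the ring meets the 4n+2 criterion.

Aromatic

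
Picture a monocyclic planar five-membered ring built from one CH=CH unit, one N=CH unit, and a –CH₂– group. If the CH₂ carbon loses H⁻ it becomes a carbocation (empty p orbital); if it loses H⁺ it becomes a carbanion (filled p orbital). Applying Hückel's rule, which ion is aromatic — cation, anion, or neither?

The anion

In both ions every ring atom is sp² and contributes a p orbital, so both rings are fully conjugated.
Cation: 2 × 2 + 0 = 4 π electrons → 4(1), antiaromatic.
Anion: 2 × 2 + 2 = 6 π electrons → 4(1)+2, aromatic.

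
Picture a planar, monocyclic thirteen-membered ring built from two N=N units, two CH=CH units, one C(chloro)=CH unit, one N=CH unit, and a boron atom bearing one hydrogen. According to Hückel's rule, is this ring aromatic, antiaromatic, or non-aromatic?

The p orbitals form a continuous loop: each doubly-bonded ring atom is sp² with one p-orbital electron; the doubly-bonded nitrogens are pyridine-type — their lone pairs lie in the ring plane, leaving one electron in the p orbital; the boron has an empty p orbital. The ring is fully conjugated.
Tallying contributions gives 6 × 2 = 12 from the double-bond units + 0 from the BH atom = 12.
A 4n π count (12, n = 3) in a planar conjugated ring means antiaromatic.

Antiaromatic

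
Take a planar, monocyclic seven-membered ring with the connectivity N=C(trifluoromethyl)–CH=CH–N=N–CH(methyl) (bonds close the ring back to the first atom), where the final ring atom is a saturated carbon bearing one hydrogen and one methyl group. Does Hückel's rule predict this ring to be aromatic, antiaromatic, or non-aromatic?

Non-aromatic

At the CH(methyl) position, that saturated carbon is sp³ and has no p orbital in the ring π system; the ring's p-orbital overlap is broken there.
Broken conjugation rules out both aromaticity and antiaromaticity.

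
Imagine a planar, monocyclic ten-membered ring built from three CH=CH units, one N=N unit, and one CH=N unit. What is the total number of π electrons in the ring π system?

Every ring atom contributes a p orbital perpendicular to the ring (every atom in a ring double bond is sp² and brings one electron to the p orbital; the doubly-bonded nitrogens are pyridine-type — their lone pairs lie in the ring plane, leaving one electron in the p orbital), so the π system is cyclic and fully conjugated.
Adding the contributions, 5 × 2 = 10 from the 5 double-bond units.

10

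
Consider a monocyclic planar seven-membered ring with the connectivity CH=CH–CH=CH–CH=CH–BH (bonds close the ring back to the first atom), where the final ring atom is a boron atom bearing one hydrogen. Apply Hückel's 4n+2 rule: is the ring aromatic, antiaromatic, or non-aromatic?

Check conjugation: every atom in a ring double bond is sp² and brings one electron to the p orbital; the boron has an empty p orbital — every position has a p orbital, so the cyclic π system is continuous.
π-electron count: 3 × 2 = 6 from the double-bond units + 0 from the BH atom = 6.
With 6 π electrons (n = 1), the Hückel 4n+2 condition holds.

Aromatic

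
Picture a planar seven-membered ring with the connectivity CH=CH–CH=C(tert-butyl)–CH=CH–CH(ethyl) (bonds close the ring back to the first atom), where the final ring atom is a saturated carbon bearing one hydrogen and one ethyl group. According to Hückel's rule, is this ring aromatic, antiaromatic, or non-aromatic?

Because that saturated carbon is sp³ and has no p orbital in the ring π system at the CH(ethyl) position, the π system cannot extend all the way around the ring.
Without a continuous loop of overlapping p orbitals the Hückel electron count never comes into play.

Non-aromatic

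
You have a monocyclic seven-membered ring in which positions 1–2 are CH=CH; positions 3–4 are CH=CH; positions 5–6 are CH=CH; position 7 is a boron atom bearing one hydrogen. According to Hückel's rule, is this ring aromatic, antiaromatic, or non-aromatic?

Check conjugation: the double-bond atoms are sp², each contributing one p electron; the boron has an empty p orbital — every position has a p orbital, so the cyclic π system is continuous.
π-electron count: 3 × 2 = 6 from the double-bond units + 0 from the BH atom = 6.
6 = 4(1) + 2, which satisfies Hückel's 4n+2 rule.

Aromatic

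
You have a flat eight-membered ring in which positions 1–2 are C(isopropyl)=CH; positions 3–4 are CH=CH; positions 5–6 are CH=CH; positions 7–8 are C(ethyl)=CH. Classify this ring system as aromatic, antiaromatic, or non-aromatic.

The p orbitals form a continuous loop: every atom in a ring double bond is sp² and brings one electron to the p orbital. The ring is fully conjugated.
π-electron count: 4 × 2 = 8 from the 4 double-bond units.
With 8 = 4·2 π electrons, Hückel's rule classifies the planar ring as antiaromatic.

Antiaromatic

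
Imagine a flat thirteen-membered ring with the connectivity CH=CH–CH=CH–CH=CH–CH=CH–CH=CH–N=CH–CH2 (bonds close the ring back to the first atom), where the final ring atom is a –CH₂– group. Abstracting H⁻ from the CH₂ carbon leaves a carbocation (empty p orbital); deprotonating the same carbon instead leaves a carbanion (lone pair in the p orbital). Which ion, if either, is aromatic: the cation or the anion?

The anion

In either ion the ring is fully conjugated: every atom, including the new sp² carbon, supplies a p orbital.
Cation: 6 × 2 + 0 = 12 π electrons → 4(3), antiaromatic.
Anion: 6 × 2 + 2 = 14 π electrons → 4(3)+2, aromatic.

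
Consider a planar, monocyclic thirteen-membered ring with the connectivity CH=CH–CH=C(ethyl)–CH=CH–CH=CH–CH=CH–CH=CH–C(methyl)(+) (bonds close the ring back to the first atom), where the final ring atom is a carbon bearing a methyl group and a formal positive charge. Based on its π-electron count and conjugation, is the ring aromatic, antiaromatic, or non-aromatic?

The p orbitals form a continuous loop: each doubly-bonded ring atom is sp² with one p-orbital electron; the carbocation has an empty p orbital. The ring is fully conjugated.
Adding the contributions, 6 × 2 = 12 from the double-bond units + 0 from the C(methyl)(+) atom = 12.
A 4n π count (12, n = 3) in a planar conjugated ring means antiaromatic.

Antiaromatic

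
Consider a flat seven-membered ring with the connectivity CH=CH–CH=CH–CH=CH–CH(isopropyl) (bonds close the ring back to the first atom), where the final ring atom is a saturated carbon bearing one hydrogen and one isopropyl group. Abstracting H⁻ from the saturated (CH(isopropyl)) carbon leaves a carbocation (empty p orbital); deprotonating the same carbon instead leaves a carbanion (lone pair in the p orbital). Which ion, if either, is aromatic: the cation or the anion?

Once that carbon is sp², every ring atom has a p orbital and both ions are fully conjugated.
Cation: 3 × 2 + 0 = 6 π electrons → 4(1)+2, aromatic.
Anion: 3 × 2 + 2 = 8 π electrons → 4(2), antiaromatic.

The cation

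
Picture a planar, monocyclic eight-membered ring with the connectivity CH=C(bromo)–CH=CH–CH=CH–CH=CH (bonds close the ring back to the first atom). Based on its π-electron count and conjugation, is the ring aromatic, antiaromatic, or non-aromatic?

The p orbitals form a continuous loop: each doubly-bonded ring atom is sp² with one p-orbital electron. The ring is fully conjugated.
Adding the contributions, 4 × 2 = 8 from the 4 double-bond units.
A 4n π count (8, n = 2) in a planar conjugated ring means antiaromatic.

Antiaromatic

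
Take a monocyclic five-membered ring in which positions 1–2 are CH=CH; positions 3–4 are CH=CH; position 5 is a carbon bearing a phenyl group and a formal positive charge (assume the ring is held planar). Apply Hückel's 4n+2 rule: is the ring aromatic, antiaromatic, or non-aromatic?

The p orbitals form a continuous loop: the double-bond atoms are sp², each contributing one p electron; the carbocation has an empty p orbital. The ring is fully conjugated.
Adding the contributions, 2 × 2 = 4 from the double-bond units + 0 from the C(phenyl)(+) atom = 4.
A 4n π count (4, n = 1) in a planar conjugated ring means antiaromatic.

Antiaromatic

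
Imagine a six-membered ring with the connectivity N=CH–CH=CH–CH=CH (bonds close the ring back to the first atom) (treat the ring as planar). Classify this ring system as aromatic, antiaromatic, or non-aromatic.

Aromatic

The p orbitals form a continuous loop: every atom in a ring double bond is sp² and brings one electron to the p orbital; each =N– nitrogen is pyridine-type (lone pair in the sp² plane, one electron in the p orbital). The ring is fully conjugated.
Adding the contributions, 3 × 2 = 6 from the 3 double-bond units.
Since 6 = 4·1 + 2, the ring meets the 4n+2 criterion.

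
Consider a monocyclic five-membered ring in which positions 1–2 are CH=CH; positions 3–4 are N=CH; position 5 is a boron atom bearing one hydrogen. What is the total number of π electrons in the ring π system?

Check conjugation: each doubly-bonded ring atom is sp² with one p-orbital electron; each =N– nitrogen is pyridine-type (lone pair in the sp² plane, one electron in the p orbital); the boron has an empty p orbital — every position has a p orbital, so the cyclic π system is continuous.
Tallying contributions gives 2 × 2 = 4 from the double-bond units + 0 from the BH atom = 4.

4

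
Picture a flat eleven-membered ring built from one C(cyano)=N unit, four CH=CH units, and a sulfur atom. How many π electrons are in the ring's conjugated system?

12

The p orbitals form a continuous loop: the double-bond atoms are sp², each contributing one p electron; the doubly-bonded nitrogens are pyridine-type — their lone pairs lie in the ring plane, leaving one electron in the p orbital; the sulfur donates one lone pair from its p orbital. The ring is fully conjugated.
Tallying contributions gives 5 × 2 = 10 from the double-bond units + 2 from the S atom = 12.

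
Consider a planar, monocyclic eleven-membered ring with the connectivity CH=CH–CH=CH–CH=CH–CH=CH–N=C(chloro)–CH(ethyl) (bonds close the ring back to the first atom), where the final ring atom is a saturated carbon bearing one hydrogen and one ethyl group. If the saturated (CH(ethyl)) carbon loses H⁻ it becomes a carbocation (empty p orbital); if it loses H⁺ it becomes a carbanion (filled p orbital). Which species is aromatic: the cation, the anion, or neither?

Once that carbon is sp², every ring atom has a p orbital and both ions are fully conjugated.
Cation: 5 × 2 + 0 = 10 π electrons → 4(2)+2, aromatic.
Anion: 5 × 2 + 2 = 12 π electrons → 4(3), antiaromatic.

The cation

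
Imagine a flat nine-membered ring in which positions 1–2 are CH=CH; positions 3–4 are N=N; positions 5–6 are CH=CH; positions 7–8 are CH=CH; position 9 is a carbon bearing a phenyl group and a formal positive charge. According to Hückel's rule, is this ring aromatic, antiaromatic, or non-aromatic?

Antiaromatic

Check conjugation: each doubly-bonded ring atom is sp² with one p-orbital electron; each sp² =N– keeps its lone pair in-plane and puts one electron into the π system; the carbocation has an empty p orbital — every position has a p orbital, so the cyclic π system is continuous.
Counting π electrons: 4 × 2 = 8 from the double-bond units + 0 from the C(phenyl)(+) atom = 8.
8 = 4(2); a planar, fully conjugated 4n system is antiaromatic.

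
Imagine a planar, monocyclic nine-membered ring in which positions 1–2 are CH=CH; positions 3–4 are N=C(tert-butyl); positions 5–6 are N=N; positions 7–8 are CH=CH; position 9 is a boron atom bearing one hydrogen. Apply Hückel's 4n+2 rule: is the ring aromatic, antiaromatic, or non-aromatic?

Antiaromatic

All ring atoms are sp² and supply a p orbital to the ring (each doubly-bonded ring atom is sp² with one p-orbital electron; each sp² =N– keeps its lone pair in-plane and puts one electron into the π system; the boron has an empty p orbital); the conjugation is uninterrupted.
π-electron count: 4 × 2 = 8 from the double-bond units + 0 from the BH atom = 8.
8 = 4(2); a planar, fully conjugated 4n system is antiaromatic.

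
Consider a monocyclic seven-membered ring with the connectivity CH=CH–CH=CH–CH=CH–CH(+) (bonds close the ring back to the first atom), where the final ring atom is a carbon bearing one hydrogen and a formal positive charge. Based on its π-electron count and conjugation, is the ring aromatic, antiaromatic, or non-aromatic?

Aromatic

The p orbitals form a continuous loop: each doubly-bonded ring atom is sp² with one p-orbital electron; the carbocation has an empty p orbital. The ring is fully conjugated.
π-electron count: 3 × 2 = 6 from the double-bond units + 0 from the CH(+) atom = 6.
With 6 π electrons (n = 1), the Hückel 4n+2 condition holds.
(This ring is the tropylium cation.)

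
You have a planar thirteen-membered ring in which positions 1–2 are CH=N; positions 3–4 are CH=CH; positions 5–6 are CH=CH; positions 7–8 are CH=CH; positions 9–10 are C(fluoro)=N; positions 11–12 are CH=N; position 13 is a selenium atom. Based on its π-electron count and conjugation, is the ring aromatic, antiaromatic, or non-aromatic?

Every ring atom contributes a p orbital perpendicular to the ring (every atom in a ring double bond is sp² and brings one electron to the p orbital; each =N– nitrogen is pyridine-type (lone pair in the sp² plane, one electron in the p orbital); the selenium donates one lone pair from its p orbital), so the π system is cyclic and fully conjugated.
π-electron count: 6 × 2 = 12 from the double-bond units + 2 from the Se atom = 14.
With 14 π electrons (n = 3), the Hückel 4n+2 condition holds.

Aromatic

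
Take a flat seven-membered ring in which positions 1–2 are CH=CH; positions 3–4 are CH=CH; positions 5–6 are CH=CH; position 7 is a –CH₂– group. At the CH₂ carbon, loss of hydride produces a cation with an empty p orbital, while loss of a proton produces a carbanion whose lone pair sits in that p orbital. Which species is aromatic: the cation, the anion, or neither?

Both ions have a continuous loop of p orbitals — each ring atom is sp².
Cation: 3 × 2 + 0 = 6 π electrons → 4(1)+2, aromatic.
Anion: 3 × 2 + 2 = 8 π electrons → 4(2), antiaromatic.

The cation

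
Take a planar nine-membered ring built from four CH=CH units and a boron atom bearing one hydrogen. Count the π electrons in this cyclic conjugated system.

8

The p orbitals form a continuous loop: the double-bond atoms are sp², each contributing one p electron; the boron has an empty p orbital. The ring is fully conjugated.
π-electron count: 4 × 2 = 8 from the double-bond units + 0 from the BH atom = 8.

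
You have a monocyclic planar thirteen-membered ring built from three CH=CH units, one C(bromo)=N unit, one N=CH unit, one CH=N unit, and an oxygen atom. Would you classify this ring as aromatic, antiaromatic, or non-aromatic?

Aromatic

Every ring atom contributes a p orbital perpendicular to the ring (every atom in a ring double bond is sp² and brings one electron to the p orbital; the doubly-bonded nitrogens are pyridine-type — their lone pairs lie in the ring plane, leaving one electron in the p orbital; the oxygen donates one lone pair from its p orbital), so the π system is cyclic and fully conjugated.
Tallying contributions gives 6 × 2 = 12 from the double-bond units + 2 from the O atom = 14.
14 = 4(3) + 2, which satisfies Hückel's 4n+2 rule.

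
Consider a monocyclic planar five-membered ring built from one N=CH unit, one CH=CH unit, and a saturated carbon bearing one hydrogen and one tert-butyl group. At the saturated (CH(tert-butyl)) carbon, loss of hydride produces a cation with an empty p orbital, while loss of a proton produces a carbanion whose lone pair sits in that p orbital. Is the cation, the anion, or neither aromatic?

The anion

Both ions have a continuous loop of p orbitals — each ring atom is sp².
Cation: 2 × 2 + 0 = 4 π electrons → 4(1), antiaromatic.
Anion: 2 × 2 + 2 = 6 π electrons → 4(1)+2, aromatic.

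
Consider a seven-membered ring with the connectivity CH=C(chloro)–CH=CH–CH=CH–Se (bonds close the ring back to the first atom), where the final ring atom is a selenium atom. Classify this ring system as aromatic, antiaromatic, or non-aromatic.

Antiaromatic

Every ring atom contributes a p orbital perpendicular to the ring (each doubly-bonded ring atom is sp² with one p-orbital electron; the selenium donates one lone pair from its p orbital), so the π system is cyclic and fully conjugated.
Tallying contributions gives 3 × 2 = 6 from the double-bond units + 2 from the Se atom = 8.
8 = 4(2); a planar, fully conjugated 4n system is antiaromatic.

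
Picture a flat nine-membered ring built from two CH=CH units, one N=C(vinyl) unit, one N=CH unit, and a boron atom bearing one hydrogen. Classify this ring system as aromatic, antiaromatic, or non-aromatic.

The p orbitals form a continuous loop: each doubly-bonded ring atom is sp² with one p-orbital electron; the doubly-bonded nitrogens are pyridine-type — their lone pairs lie in the ring plane, leaving one electron in the p orbital; the boron has an empty p orbital. The ring is fully conjugated.
Counting π electrons: 4 × 2 = 8 from the double-bond units + 0 from the BH atom = 8.
8 = 4(2); a planar, fully conjugated 4n system is antiaromatic.

Antiaromatic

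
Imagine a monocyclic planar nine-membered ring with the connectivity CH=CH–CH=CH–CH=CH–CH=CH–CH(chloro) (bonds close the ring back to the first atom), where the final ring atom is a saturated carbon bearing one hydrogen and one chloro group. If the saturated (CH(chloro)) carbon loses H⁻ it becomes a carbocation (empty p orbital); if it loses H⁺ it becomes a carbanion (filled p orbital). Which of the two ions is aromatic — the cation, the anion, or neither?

The anion

In either ion the ring is fully conjugated: every atom, including the new sp² carbon, supplies a p orbital.
Cation: 4 × 2 + 0 = 8 π electrons → 4(2), antiaromatic.
Anion: 4 × 2 + 2 = 10 π electrons → 4(2)+2, aromatic.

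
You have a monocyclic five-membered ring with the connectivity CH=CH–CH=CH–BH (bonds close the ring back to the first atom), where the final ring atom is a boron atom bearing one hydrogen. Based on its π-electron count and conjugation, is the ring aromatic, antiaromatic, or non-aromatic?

Antiaromatic

All ring atoms are sp² and supply a p orbital to the ring (every atom in a ring double bond is sp² and brings one electron to the p orbital; the boron has an empty p orbital); the conjugation is uninterrupted.
π-electron count: 2 × 2 = 4 from the double-bond units + 0 from the BH atom = 4.
4 = 4(1); a planar, fully conjugated 4n system is antiaromatic.
(The species described is borole.)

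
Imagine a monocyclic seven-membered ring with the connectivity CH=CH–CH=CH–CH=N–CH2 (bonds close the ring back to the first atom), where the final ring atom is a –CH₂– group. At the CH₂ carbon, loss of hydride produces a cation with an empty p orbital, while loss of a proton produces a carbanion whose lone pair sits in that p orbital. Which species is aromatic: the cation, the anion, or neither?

In either ion the ring is fully conjugated: every atom, including the new sp² carbon, supplies a p orbital.
Cation: 3 × 2 + 0 = 6 π electrons → 4(1)+2, aromatic.
Anion: 3 × 2 + 2 = 8 π electrons → 4(2), antiaromatic.

The cation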